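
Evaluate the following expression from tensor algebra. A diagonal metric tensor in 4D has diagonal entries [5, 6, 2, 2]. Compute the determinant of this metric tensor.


For a diagonal metric, the determinant is the product of diagonal entries.
Diagonal entries: 5, 6, 2, 2
det(g) = 5 * 6 * 2 * 2 = 120

120


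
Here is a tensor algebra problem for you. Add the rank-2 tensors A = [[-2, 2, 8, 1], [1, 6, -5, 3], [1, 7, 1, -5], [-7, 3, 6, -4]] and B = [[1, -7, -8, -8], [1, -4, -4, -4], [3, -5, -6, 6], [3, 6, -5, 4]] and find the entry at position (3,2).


Tensor addition is component-wise: (A + B)_{ij} = A_{ij} + B_{ij}.
A_{32} = 7
B_{32} = -5
(A + B)_{32} = 7 + -5 = 2

2


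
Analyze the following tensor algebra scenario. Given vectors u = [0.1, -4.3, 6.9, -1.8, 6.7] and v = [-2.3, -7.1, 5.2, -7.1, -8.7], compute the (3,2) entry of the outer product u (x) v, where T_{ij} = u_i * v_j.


The outer product entry T_{ij} = u_i * v_j.
We need i=3, j=2.
u_3 = 6.9, v_2 = -7.1
T_{3,2} = 6.9 * -7.1 = -48.99

-48.99


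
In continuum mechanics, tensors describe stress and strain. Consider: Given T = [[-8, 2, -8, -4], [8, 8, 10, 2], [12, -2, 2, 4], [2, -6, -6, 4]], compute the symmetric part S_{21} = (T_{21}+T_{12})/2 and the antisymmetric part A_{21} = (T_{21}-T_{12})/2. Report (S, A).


T_{21} = 8
T_{12} = 2
S_{21} = (8 + 2)/2 = 10/2 = 5
A_{21} = (8 - 2)/2 = 6/2 = 3
Check: S + A = 5 + 3 = 8 = T_{21}.

(5, 3)


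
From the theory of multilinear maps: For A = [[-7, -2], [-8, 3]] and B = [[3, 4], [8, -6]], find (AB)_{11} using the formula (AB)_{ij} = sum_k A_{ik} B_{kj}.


(AB)_{ij} = sum_k A_{ik} B_{kj}.
For i=1, j=1:
A_{11} * B_{11} = -7 * 3 = -21
A_{12} * B_{21} = -2 * 8 = -16
Sum = -21 + -16 = -37

-37


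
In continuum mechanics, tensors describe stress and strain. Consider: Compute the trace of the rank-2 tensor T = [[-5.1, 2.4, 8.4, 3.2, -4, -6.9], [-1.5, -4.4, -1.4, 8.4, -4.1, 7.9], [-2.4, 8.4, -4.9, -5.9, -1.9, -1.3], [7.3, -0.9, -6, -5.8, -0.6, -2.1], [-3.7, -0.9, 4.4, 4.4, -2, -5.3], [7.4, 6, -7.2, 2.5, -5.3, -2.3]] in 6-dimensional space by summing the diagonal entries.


The contraction (trace) of a rank-2 tensor is the sum of its diagonal elements.
Diagonal entries: A[1,1] = -5.1, A[2,2] = -4.4, A[3,3] = -4.9, A[4,4] = -5.8, A[5,5] = -2, A[6,6] = -2.3
Tr(A) = -5.1 + -4.4 + -4.9 + -5.8 + -2 + -2.3 = -24.5

-24.5


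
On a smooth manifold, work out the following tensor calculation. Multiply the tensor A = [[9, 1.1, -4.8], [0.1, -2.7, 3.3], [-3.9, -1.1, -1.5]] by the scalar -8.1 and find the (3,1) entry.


Scalar multiplication: (cA)_{ij} = c * A_{ij}.
c = -8.1
A_{31} = -3.9
(cA)_{31} = -8.1 * -3.9 = 31.59

31.59


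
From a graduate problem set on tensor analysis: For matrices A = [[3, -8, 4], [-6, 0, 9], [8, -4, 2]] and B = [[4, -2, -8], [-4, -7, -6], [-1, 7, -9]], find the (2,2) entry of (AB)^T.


(AB)^T_{ij} = (AB)_{ji} = sum_k A_{jk} B_{ki}.
For i=2, j=2 we need (AB)_{22}:
A_{21} * B_{12} = -6 * -2 = 12
A_{22} * B_{22} = 0 * -7 = 0
A_{23} * B_{32} = 9 * 7 = 63
Sum = 12 + 0 + 63 = 75

75


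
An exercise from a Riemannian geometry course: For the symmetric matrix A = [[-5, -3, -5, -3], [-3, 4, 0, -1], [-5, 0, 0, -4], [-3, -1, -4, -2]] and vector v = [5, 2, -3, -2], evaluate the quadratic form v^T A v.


First compute Av:
(Av)_1 = -5*5 + -3*2 + -5*-3 + -3*-2 = -10
(Av)_2 = -3*5 + 4*2 + 0*-3 + -1*-2 = -5
(Av)_3 = -5*5 + 0*2 + 0*-3 + -4*-2 = -17
(Av)_4 = -3*5 + -1*2 + -4*-3 + -2*-2 = -1
Av = [-10, -5, -17, -1]
Then v^T (Av) = 5*-10 + 2*-5 + -3*-17 + -2*-1
= -50 + -10 + 51 + 2 = -7

-7


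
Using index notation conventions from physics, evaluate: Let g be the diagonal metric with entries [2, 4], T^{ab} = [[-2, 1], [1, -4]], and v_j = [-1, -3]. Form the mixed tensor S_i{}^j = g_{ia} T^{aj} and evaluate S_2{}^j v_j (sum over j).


Step 1: lower the first index. For a diagonal metric, g_{ia} T^{aj} = g_{ii} T^{ij} (no sum on i).
g_{22} = 4
S_2{}^1 = 4 * T^{21} = 4 * 1 = 4
S_2{}^2 = 4 * T^{22} = 4 * -4 = -16
Step 2: contract S_2{}^j with v_j.
S_2{}^1 * v_1 = 4 * -1 = -4
S_2{}^2 * v_2 = -16 * -3 = 48
Result = -4 + 48 = 44

44


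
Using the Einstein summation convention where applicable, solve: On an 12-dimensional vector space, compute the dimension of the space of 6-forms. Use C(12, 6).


The dimension of the space of p-forms on an n-dimensional space is C(n, p).
n = 12, p = 6
C(12, 6) = 12! / (6! * 6!) = 924

924


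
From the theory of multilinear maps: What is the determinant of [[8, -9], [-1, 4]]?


For a 2x2 matrix [[a, b], [c, d]], det = a*d - b*c.
a = 8, b = -9, c = -1, d = 4
a*d = 8 * 4 = 32
b*c = -9 * -1 = 9
det = 32 - 9 = 23

23


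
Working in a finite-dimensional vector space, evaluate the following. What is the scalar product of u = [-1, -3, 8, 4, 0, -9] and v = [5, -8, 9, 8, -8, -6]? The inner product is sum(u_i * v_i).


The inner product u . v = sum of u_i * v_i.
Term-by-term: -1 * 5, -3 * -8, 8 * 9, 4 * 8, 0 * -8, -9 * -6
Products: -5, 24, 72, 32, 0, 54
Sum = -5 + 24 + 72 + 32 + 0 + 54 = 177

177


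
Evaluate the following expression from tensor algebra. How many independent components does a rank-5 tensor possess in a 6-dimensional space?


The number of components of a rank-r tensor in d dimensions is d^r.
Here d = 6 and r = 5.
6^5 = 7776

7776


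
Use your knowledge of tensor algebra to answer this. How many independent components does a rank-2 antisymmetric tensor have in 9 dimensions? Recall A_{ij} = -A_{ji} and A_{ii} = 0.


An antisymmetric rank-2 tensor satisfies A_{ij} = -A_{ji}, so diagonal entries are zero.
The independent components are the upper-triangular entries: C(n, 2) = n(n-1)/2.
n = 9
C(9, 2) = 9 * 8 / 2 = 72 / 2 = 36

36


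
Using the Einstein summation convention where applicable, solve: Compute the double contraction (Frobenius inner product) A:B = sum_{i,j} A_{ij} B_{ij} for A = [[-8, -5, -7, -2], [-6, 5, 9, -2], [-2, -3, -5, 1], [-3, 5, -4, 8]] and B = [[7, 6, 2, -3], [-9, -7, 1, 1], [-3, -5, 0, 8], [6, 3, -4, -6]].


A:B = sum over all i,j of A_{ij} * B_{ij}.
Row 1: -8*7=-56, -5*6=-30, -7*2=-14, -2*-3=6 => row sum = -94
Row 2: -6*-9=54, 5*-7=-35, 9*1=9, -2*1=-2 => row sum = 26
Row 3: -2*-3=6, -3*-5=15, -5*0=0, 1*8=8 => row sum = 29
Row 4: -3*6=-18, 5*3=15, -4*-4=16, 8*-6=-48 => row sum = -35
Total = -94 + 26 + 29 + -35 = -74

-74


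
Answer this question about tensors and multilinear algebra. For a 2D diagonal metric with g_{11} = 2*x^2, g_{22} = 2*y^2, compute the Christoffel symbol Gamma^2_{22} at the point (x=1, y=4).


For a diagonal metric, Gamma^k_{ij} = (1/2) g^{kk} (dg_{ik}/dx_j + dg_{jk}/dx_i - dg_{ij}/dx_k).
The metric is diagonal, so g_{ab} = 0 for a != b.
At the given point: g_{11} = 2, g_{22} = 32
g^{22} = 1/32
dg_{22}/dx_2 = dg_{22}/dx_2 = 16
dg_{22}/dx_2 = dg_{22}/dx_2 = 16
dg_{22}/dx_2 = dg_{22}/dx_2 = 16
Numerator = 16 + 16 - 16 = 16
Gamma^2_{22} = 16 / (2 * 32) = 1/4

1/4


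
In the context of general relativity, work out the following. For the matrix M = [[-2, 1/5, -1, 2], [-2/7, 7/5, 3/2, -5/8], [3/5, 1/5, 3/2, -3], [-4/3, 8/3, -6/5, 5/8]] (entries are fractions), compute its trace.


The trace is the sum of diagonal entries.
Diagonal: M[1,1] = -2, M[2,2] = 7/5, M[3,3] = 3/2, M[4,4] = 5/8
Tr(M) = -2 + 7/5 + 3/2 + 5/8
Computing step by step:
After adding M[1,1]: -2
After adding M[2,2]: -3/5
After adding M[3,3]: 9/10
After adding M[4,4]: 61/40
Tr(M) = 61/40

61/40


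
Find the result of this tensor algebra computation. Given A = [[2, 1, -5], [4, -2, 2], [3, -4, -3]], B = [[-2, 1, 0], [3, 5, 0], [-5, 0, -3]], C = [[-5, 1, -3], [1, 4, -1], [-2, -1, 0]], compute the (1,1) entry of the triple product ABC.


(ABC)_{11} = sum_m (AB)_{1m} C_{m1}. First compute row 1 of AB.
(AB)_{11} = 2*-2 + 1*3 + -5*-5 = 24
(AB)_{12} = 2*1 + 1*5 + -5*0 = 7
(AB)_{13} = 2*0 + 1*0 + -5*-3 = 15
Now contract with column 1 of C:
(AB)_{11} * C_{11} = 24 * -5 = -120
(AB)_{12} * C_{21} = 7 * 1 = 7
(AB)_{13} * C_{31} = 15 * -2 = -30
(ABC)_{11} = -120 + 7 + -30 = -143

-143


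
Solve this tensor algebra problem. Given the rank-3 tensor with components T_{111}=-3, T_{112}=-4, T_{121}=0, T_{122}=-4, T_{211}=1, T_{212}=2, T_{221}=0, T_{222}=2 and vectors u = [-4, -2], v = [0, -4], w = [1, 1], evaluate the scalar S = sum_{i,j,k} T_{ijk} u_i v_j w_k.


S = sum over i,j,k of T_{ijk} u_i v_j w_k. Expanding all 8 terms:
T_{111}*u_1*v_1*w_1 = -3*-4*0*1 = 0  (running total: 0)
T_{112}*u_1*v_1*w_2 = -4*-4*0*1 = 0  (running total: 0)
T_{121}*u_1*v_2*w_1 = 0*-4*-4*1 = 0  (running total: 0)
T_{122}*u_1*v_2*w_2 = -4*-4*-4*1 = -64  (running total: -64)
T_{211}*u_2*v_1*w_1 = 1*-2*0*1 = 0  (running total: -64)
T_{212}*u_2*v_1*w_2 = 2*-2*0*1 = 0  (running total: -64)
T_{221}*u_2*v_2*w_1 = 0*-2*-4*1 = 0  (running total: -64)
T_{222}*u_2*v_2*w_2 = 2*-2*-4*1 = 16  (running total: -48)
S = -48

-48


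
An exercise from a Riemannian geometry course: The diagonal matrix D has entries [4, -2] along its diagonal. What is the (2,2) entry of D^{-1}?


For a diagonal matrix, the inverse has entries (D^{-1})_{ii} = 1/d_{ii}.
The diagonal entries are: d_{11} = 4, d_{22} = -2
We need (D^{-1})_{22} = 1/d_{22} = 1/-2 = -1/2

-1/2


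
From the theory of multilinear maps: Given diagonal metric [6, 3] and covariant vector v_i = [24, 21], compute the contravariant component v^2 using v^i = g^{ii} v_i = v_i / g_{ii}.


To raise an index with a diagonal metric: v^i = v_i / g_{ii}.
For index 2: v_2 = 21, g_{22} = 3
v^2 = 21 / 3 = 7

7


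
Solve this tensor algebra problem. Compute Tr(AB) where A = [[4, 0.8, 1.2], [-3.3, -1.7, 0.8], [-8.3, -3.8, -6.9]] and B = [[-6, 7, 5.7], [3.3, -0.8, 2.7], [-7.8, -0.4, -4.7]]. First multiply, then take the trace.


Tr(AB) = sum_i (AB)_{ii} where (AB)_{ii} = sum_k A_{ik} B_{ki}.
(AB)_{11} = 4*-6 + 0.8*3.3 + 1.2*-7.8 = -30.72
(AB)_{22} = -3.3*7 + -1.7*-0.8 + 0.8*-0.4 = -22.06
(AB)_{33} = -8.3*5.7 + -3.8*2.7 + -6.9*-4.7 = -25.14
Tr(AB) = -30.72 + -22.06 + -25.14 = -77.92

-77.92


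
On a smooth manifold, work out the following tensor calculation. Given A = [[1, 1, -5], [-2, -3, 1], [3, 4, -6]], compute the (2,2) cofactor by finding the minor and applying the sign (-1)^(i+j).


To find cofactor C_{22}, delete row 2 and column 2.
The resulting 2x2 submatrix is: [[1, -5], [3, -6]]
Minor M_{22} = 1*-6 - -5*3
  = -6 - -15 = 9
Sign = (-1)^(2+2) = (-1)^4 = 1
Cofactor C_{22} = 1 * 9 = 9

9


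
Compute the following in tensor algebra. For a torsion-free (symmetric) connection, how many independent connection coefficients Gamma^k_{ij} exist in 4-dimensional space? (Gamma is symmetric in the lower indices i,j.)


Christoffel symbols Gamma^k_{ij} are symmetric in i,j, so there are d * d(d+1)/2 independent symbols.
d = 4
d(d+1)/2 = 4 * 5 / 2 = 10
Total = 4 * 10 = 40

40


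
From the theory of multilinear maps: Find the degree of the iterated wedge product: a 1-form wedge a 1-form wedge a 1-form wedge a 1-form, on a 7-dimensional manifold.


The degree of a wedge product is the sum of the degrees of the individual forms.
Degrees: 1, 1, 1, 1
Total degree = 1 + 1 + 1 + 1 = 4

4


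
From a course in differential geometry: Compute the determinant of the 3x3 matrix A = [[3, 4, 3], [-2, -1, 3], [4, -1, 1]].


Expanding along the first row, det(A) = a11*M_11 - a12*M_12 + a13*M_13, where M_1j is the (1,j) minor.
Minor M_11 = -1*1 - 3*-1 = 2
Minor M_12 = -2*1 - 3*4 = -14
Minor M_13 = -2*-1 - -1*4 = 6
det = 3*(2) - 4*(-14) + 3*(6)
    = 6 - -56 + 18
    = 80

80


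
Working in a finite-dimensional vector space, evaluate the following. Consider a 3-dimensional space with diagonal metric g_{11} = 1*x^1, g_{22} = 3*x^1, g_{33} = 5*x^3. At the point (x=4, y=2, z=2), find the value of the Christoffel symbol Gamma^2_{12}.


For a diagonal metric, Gamma^k_{ij} = (1/2) g^{kk} (dg_{ik}/dx_j + dg_{jk}/dx_i - dg_{ij}/dx_k).
The metric is diagonal, so g_{ab} = 0 for a != b.
At the given point: g_{11} = 4, g_{22} = 12, g_{33} = 320
g^{22} = 1/12
dg_{12}/dx_2 = 0 (off-diagonal)
dg_{22}/dx_1 = dg_{22}/dx_1 = 3
dg_{12}/dx_2 = 0 (off-diagonal)
Numerator = 0 + 3 - 0 = 3
Gamma^2_{12} = 3 / (2 * 12) = 1/8

1/8


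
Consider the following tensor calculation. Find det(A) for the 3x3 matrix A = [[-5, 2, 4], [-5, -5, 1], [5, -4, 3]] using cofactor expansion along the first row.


Expanding along the first row, det(A) = a11*M_11 - a12*M_12 + a13*M_13, where M_1j is the (1,j) minor.
Minor M_11 = -5*3 - 1*-4 = -11
Minor M_12 = -5*3 - 1*5 = -20
Minor M_13 = -5*-4 - -5*5 = 45
det = -5*(-11) - 2*(-20) + 4*(45)
    = 55 - -40 + 180
    = 275

275


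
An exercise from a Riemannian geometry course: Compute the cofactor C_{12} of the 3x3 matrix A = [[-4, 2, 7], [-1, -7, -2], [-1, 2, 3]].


To find cofactor C_{12}, delete row 1 and column 2.
The resulting 2x2 submatrix is: [[-1, -2], [-1, 3]]
Minor M_{12} = -1*3 - -2*-1
  = -3 - 2 = -5
Sign = (-1)^(1+2) = (-1)^3 = -1
Cofactor C_{12} = -1 * -5 = 5

5


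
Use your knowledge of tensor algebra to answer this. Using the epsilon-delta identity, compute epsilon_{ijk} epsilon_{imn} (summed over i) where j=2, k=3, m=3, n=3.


Using the identity: epsilon_{ijk} epsilon_{imn} = delta_{jm} delta_{kn} - delta_{jn} delta_{km}.
delta_{23} = 0
delta_{33} = 1
delta_{23} = 0
delta_{33} = 1
Result = 0 * 1 - 0 * 1 = 0 - 0 = 0

0


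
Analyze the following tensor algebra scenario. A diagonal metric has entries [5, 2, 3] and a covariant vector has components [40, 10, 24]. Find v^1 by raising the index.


To raise an index with a diagonal metric: v^i = v_i / g_{ii}.
For index 1: v_1 = 40, g_{11} = 5
v^1 = 40 / 5 = 8

8


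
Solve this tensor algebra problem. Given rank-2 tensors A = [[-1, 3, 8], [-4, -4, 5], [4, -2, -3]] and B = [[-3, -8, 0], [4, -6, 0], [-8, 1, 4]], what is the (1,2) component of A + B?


Tensor addition is component-wise: (A + B)_{ij} = A_{ij} + B_{ij}.
A_{12} = 3
B_{12} = -8
(A + B)_{12} = 3 + -8 = -5

-5


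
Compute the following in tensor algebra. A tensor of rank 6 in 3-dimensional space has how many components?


The number of components of a rank-r tensor in d dimensions is d^r.
Here d = 3 and r = 6.
3^6 = 729

729


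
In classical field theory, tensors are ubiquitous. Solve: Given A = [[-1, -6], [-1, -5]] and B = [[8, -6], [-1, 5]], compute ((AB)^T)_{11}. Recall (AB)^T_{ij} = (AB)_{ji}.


(AB)^T_{ij} = (AB)_{ji} = sum_k A_{jk} B_{ki}.
For i=1, j=1 we need (AB)_{11}:
A_{11} * B_{11} = -1 * 8 = -8
A_{12} * B_{21} = -6 * -1 = 6
Sum = -8 + 6 = -2

-2


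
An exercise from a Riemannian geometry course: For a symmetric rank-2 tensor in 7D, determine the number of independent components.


A symmetric rank-2 tensor in d dimensions has d(d+1)/2 independent components.
d = 7
d(d+1)/2 = 7 * 8 / 2 = 56 / 2 = 28

28


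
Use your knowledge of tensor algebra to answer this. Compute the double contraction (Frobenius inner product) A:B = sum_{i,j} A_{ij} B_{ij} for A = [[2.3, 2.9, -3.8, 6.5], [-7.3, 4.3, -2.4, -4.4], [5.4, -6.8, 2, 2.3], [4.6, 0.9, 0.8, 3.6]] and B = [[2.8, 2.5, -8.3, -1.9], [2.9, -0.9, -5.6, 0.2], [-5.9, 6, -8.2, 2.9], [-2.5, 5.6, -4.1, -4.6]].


A:B = sum over all i,j of A_{ij} * B_{ij}.
Row 1: 2.3*2.8=6.44, 2.9*2.5=7.25, -3.8*-8.3=31.54, 6.5*-1.9=-12.35 => row sum = 32.88
Row 2: -7.3*2.9=-21.17, 4.3*-0.9=-3.87, -2.4*-5.6=13.44, -4.4*0.2=-0.88 => row sum = -12.48
Row 3: 5.4*-5.9=-31.86, -6.8*6=-40.8, 2*-8.2=-16.4, 2.3*2.9=6.67 => row sum = -82.39
Row 4: 4.6*-2.5=-11.5, 0.9*5.6=5.04, 0.8*-4.1=-3.28, 3.6*-4.6=-16.56 => row sum = -26.3
Total = 32.88 + -12.48 + -82.39 + -26.3 = -88.29

-88.29


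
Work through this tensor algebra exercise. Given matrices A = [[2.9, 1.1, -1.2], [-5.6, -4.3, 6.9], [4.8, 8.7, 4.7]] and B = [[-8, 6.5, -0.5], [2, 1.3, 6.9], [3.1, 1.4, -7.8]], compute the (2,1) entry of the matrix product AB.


(AB)_{ij} = sum_k A_{ik} B_{kj}.
For i=2, j=1:
A_{21} * B_{11} = -5.6 * -8 = 44.8
A_{22} * B_{21} = -4.3 * 2 = -8.6
A_{23} * B_{31} = 6.9 * 3.1 = 21.39
Sum = 44.8 + -8.6 + 21.39 = 57.59

57.59


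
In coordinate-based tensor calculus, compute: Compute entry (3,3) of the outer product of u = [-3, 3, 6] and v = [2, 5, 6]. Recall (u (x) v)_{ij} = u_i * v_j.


The outer product entry T_{ij} = u_i * v_j.
We need i=3, j=3.
u_3 = 6, v_3 = 6
T_{3,3} = 6 * 6 = 36

36


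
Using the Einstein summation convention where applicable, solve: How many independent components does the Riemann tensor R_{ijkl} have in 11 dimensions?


The Riemann tensor in d dimensions has d^2(d^2 - 1)/12 independent components.
d = 11, so d^2 = 121
d^2 - 1 = 120
d^2(d^2 - 1) = 121 * 120 = 14520
Divide by 12: 14520 / 12 = 1210

1210


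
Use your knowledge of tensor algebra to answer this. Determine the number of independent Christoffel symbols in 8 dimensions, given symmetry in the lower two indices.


Christoffel symbols Gamma^k_{ij} are symmetric in i,j, so there are d * d(d+1)/2 independent symbols.
d = 8
d(d+1)/2 = 8 * 9 / 2 = 36
Total = 8 * 36 = 288

288


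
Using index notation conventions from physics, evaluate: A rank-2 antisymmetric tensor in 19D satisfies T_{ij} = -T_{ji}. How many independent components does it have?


An antisymmetric rank-2 tensor satisfies A_{ij} = -A_{ji}, so diagonal entries are zero.
The independent components are the upper-triangular entries: C(n, 2) = n(n-1)/2.
n = 19
C(19, 2) = 19 * 18 / 2 = 342 / 2 = 171

171


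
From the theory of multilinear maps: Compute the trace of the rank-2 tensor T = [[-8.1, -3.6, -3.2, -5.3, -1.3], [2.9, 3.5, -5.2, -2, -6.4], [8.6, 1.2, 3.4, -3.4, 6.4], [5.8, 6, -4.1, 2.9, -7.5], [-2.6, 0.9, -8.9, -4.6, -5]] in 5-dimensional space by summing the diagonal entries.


The contraction (trace) of a rank-2 tensor is the sum of its diagonal elements.
Diagonal entries: A[1,1] = -8.1, A[2,2] = 3.5, A[3,3] = 3.4, A[4,4] = 2.9, A[5,5] = -5
Tr(A) = -8.1 + 3.5 + 3.4 + 2.9 + -5 = -3.3

-3.3


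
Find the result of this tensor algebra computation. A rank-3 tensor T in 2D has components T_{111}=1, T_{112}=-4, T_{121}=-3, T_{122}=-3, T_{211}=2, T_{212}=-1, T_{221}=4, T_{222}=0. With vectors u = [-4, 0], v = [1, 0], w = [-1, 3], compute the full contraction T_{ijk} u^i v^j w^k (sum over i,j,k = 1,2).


S = sum over i,j,k of T_{ijk} u_i v_j w_k. Expanding all 8 terms:
T_{111}*u_1*v_1*w_1 = 1*-4*1*-1 = 4  (running total: 4)
T_{112}*u_1*v_1*w_2 = -4*-4*1*3 = 48  (running total: 52)
T_{121}*u_1*v_2*w_1 = -3*-4*0*-1 = 0  (running total: 52)
T_{122}*u_1*v_2*w_2 = -3*-4*0*3 = 0  (running total: 52)
T_{211}*u_2*v_1*w_1 = 2*0*1*-1 = 0  (running total: 52)
T_{212}*u_2*v_1*w_2 = -1*0*1*3 = 0  (running total: 52)
T_{221}*u_2*v_2*w_1 = 4*0*0*-1 = 0  (running total: 52)
T_{222}*u_2*v_2*w_2 = 0*0*0*3 = 0  (running total: 52)
S = 52

52


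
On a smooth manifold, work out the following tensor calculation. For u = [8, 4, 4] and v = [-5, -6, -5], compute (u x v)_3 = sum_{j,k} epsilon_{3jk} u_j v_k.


(u x v)_3 = sum_{j,k} epsilon_{3jk} u_j v_k. Only permutations of (1,2,3) contribute; the two non-zero terms are:
eps_{312} u_1 v_2 = 1 * 8 * -6 = -48
eps_{321} u_2 v_1 = -1 * 4 * -5 = 20
(u x v)_3 = -28

-28


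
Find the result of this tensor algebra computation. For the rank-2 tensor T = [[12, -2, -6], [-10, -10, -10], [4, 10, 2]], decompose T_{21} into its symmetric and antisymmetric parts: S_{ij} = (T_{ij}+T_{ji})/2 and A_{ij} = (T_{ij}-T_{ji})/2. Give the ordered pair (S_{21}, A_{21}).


T_{21} = -10
T_{12} = -2
S_{21} = (-10 + -2)/2 = -12/2 = -6
A_{21} = (-10 - -2)/2 = -8/2 = -4
Check: S + A = -6 + -4 = -10 = T_{21}.

(-6, -4)


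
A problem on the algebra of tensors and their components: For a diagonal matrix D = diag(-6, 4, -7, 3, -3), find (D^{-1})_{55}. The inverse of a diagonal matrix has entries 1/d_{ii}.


For a diagonal matrix, the inverse has entries (D^{-1})_{ii} = 1/d_{ii}.
The diagonal entries are: d_{11} = -6, d_{22} = 4, d_{33} = -7, d_{44} = 3, d_{55} = -3
We need (D^{-1})_{55} = 1/d_{55} = 1/-3 = -1/3

-1/3


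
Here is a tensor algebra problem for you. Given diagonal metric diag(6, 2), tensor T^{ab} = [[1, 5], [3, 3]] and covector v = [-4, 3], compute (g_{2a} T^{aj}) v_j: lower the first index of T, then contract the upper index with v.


Step 1: lower the first index. For a diagonal metric, g_{ia} T^{aj} = g_{ii} T^{ij} (no sum on i).
g_{22} = 2
S_2{}^1 = 2 * T^{21} = 2 * 3 = 6
S_2{}^2 = 2 * T^{22} = 2 * 3 = 6
Step 2: contract S_2{}^j with v_j.
S_2{}^1 * v_1 = 6 * -4 = -24
S_2{}^2 * v_2 = 6 * 3 = 18
Result = -24 + 18 = -6

-6


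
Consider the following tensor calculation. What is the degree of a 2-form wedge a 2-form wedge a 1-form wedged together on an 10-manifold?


The degree of a wedge product is the sum of the degrees of the individual forms.
Degrees: 2, 2, 1
Total degree = 2 + 2 + 1 = 5

5


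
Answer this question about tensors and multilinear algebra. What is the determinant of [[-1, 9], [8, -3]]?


For a 2x2 matrix [[a, b], [c, d]], det = a*d - b*c.
a = -1, b = 9, c = 8, d = -3
a*d = -1 * -3 = 3
b*c = 9 * 8 = 72
det = 3 - 72 = -69

-69


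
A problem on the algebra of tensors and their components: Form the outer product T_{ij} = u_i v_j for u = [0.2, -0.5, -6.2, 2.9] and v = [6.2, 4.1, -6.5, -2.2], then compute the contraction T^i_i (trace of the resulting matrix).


The outer product gives T_{ij} = u_i v_j.
The trace (contraction) is Tr(T) = sum_i T_{ii} = sum_i u_i v_i.
Diagonal entries:
T_{11} = u_1 * v_1 = 0.2 * 6.2 = 1.24
T_{22} = u_2 * v_2 = -0.5 * 4.1 = -2.05
T_{33} = u_3 * v_3 = -6.2 * -6.5 = 40.3
T_{44} = u_4 * v_4 = 2.9 * -2.2 = -6.38
Tr(T) = 1.24 + -2.05 + 40.3 + -6.38 = 33.11

33.11


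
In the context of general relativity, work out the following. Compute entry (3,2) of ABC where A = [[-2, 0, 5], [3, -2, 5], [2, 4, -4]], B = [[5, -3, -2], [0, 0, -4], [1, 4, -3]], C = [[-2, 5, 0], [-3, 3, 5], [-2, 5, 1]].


(ABC)_{32} = sum_m (AB)_{3m} C_{m2}. First compute row 3 of AB.
(AB)_{31} = 2*5 + 4*0 + -4*1 = 6
(AB)_{32} = 2*-3 + 4*0 + -4*4 = -22
(AB)_{33} = 2*-2 + 4*-4 + -4*-3 = -8
Now contract with column 2 of C:
(AB)_{31} * C_{12} = 6 * 5 = 30
(AB)_{32} * C_{22} = -22 * 3 = -66
(AB)_{33} * C_{32} = -8 * 5 = -40
(ABC)_{32} = 30 + -66 + -40 = -76

-76


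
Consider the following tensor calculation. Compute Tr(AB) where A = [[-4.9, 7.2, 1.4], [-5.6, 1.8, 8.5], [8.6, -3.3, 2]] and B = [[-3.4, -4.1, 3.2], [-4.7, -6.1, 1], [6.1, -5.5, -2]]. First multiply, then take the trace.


Tr(AB) = sum_i (AB)_{ii} where (AB)_{ii} = sum_k A_{ik} B_{ki}.
(AB)_{11} = -4.9*-3.4 + 7.2*-4.7 + 1.4*6.1 = -8.64
(AB)_{22} = -5.6*-4.1 + 1.8*-6.1 + 8.5*-5.5 = -34.77
(AB)_{33} = 8.6*3.2 + -3.3*1 + 2*-2 = 20.22
Tr(AB) = -8.64 + -34.77 + 20.22 = -23.19

-23.19


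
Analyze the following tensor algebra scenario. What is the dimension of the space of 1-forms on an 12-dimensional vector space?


The dimension of the space of p-forms on an n-dimensional space is C(n, p).
n = 12, p = 1
C(12, 1) = 12! / (1! * 11!) = 12

12


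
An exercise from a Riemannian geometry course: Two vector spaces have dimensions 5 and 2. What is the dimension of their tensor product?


The dimension of a tensor product is the product of dimensions.
dim(V) = 5, dim(W) = 2
dim(V (x) W) = 5 * 2 = 10

10


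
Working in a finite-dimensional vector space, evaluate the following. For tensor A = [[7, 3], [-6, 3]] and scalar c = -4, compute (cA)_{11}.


Scalar multiplication: (cA)_{ij} = c * A_{ij}.
c = -4
A_{11} = 7
(cA)_{11} = -4 * 7 = -28

-28


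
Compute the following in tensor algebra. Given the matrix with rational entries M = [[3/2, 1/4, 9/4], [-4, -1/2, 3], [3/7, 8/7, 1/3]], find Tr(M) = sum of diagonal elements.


The trace is the sum of diagonal entries.
Diagonal: M[1,1] = 3/2, M[2,2] = -1/2, M[3,3] = 1/3
Tr(M) = 3/2 + -1/2 + 1/3
Computing step by step:
After adding M[1,1]: 3/2
After adding M[2,2]: 1
After adding M[3,3]: 4/3
Tr(M) = 4/3

4/3


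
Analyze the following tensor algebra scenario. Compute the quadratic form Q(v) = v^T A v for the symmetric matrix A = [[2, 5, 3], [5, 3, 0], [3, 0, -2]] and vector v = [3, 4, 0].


First compute Av:
(Av)_1 = 2*3 + 5*4 + 3*0 = 26
(Av)_2 = 5*3 + 3*4 + 0*0 = 27
(Av)_3 = 3*3 + 0*4 + -2*0 = 9
Av = [26, 27, 9]
Then v^T (Av) = 3*26 + 4*27 + 0*9
= 78 + 108 + 0 = 186

186


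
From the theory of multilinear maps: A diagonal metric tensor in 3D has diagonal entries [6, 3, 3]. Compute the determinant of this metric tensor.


For a diagonal metric, the determinant is the product of diagonal entries.
Diagonal entries: 6, 3, 3
det(g) = 6 * 3 * 3 = 54

54


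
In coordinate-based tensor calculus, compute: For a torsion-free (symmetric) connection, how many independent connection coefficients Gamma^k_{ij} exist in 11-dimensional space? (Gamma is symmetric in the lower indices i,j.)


Christoffel symbols Gamma^k_{ij} are symmetric in i,j, so there are d * d(d+1)/2 independent symbols.
d = 11
d(d+1)/2 = 11 * 12 / 2 = 66
Total = 11 * 66 = 726

726


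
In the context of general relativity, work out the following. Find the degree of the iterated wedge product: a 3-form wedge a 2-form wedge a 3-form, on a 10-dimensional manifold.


The degree of a wedge product is the sum of the degrees of the individual forms.
Degrees: 3, 2, 3
Total degree = 3 + 2 + 3 = 8

8


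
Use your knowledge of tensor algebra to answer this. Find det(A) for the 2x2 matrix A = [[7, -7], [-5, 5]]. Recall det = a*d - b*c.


For a 2x2 matrix [[a, b], [c, d]], det = a*d - b*c.
a = 7, b = -7, c = -5, d = 5
a*d = 7 * 5 = 35
b*c = -7 * -5 = 35
det = 35 - 35 = 0

0


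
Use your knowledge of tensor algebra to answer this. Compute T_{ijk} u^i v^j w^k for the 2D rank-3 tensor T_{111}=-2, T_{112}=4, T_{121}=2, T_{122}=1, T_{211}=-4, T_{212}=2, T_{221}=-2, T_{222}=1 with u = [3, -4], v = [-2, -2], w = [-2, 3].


S = sum over i,j,k of T_{ijk} u_i v_j w_k. Expanding all 8 terms:
T_{111}*u_1*v_1*w_1 = -2*3*-2*-2 = -24  (running total: -24)
T_{112}*u_1*v_1*w_2 = 4*3*-2*3 = -72  (running total: -96)
T_{121}*u_1*v_2*w_1 = 2*3*-2*-2 = 24  (running total: -72)
T_{122}*u_1*v_2*w_2 = 1*3*-2*3 = -18  (running total: -90)
T_{211}*u_2*v_1*w_1 = -4*-4*-2*-2 = 64  (running total: -26)
T_{212}*u_2*v_1*w_2 = 2*-4*-2*3 = 48  (running total: 22)
T_{221}*u_2*v_2*w_1 = -2*-4*-2*-2 = 32  (running total: 54)
T_{222}*u_2*v_2*w_2 = 1*-4*-2*3 = 24  (running total: 78)
S = 78

78


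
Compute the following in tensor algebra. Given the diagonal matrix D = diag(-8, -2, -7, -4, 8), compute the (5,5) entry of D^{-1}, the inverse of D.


For a diagonal matrix, the inverse has entries (D^{-1})_{ii} = 1/d_{ii}.
The diagonal entries are: d_{11} = -8, d_{22} = -2, d_{33} = -7, d_{44} = -4, d_{55} = 8
We need (D^{-1})_{55} = 1/d_{55} = 1/8 = 1/8

1/8


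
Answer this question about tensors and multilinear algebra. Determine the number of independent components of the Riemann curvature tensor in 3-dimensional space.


The Riemann tensor in d dimensions has d^2(d^2 - 1)/12 independent components.
d = 3, so d^2 = 9
d^2 - 1 = 8
d^2(d^2 - 1) = 9 * 8 = 72
Divide by 12: 72 / 12 = 6

6


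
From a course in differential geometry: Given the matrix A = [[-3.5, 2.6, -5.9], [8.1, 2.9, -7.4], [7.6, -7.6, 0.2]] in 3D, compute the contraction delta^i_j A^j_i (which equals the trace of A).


The contraction (trace) of a rank-2 tensor is the sum of its diagonal elements.
Diagonal entries: A[1,1] = -3.5, A[2,2] = 2.9, A[3,3] = 0.2
Tr(A) = -3.5 + 2.9 + 0.2 = -0.4

-0.4


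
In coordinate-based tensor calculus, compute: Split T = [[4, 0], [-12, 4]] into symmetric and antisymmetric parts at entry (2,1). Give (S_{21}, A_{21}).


T_{21} = -12
T_{12} = 0
S_{21} = (-12 + 0)/2 = -12/2 = -6
A_{21} = (-12 - 0)/2 = -12/2 = -6
Check: S + A = -6 + -6 = -12 = T_{21}.

(-6, -6)


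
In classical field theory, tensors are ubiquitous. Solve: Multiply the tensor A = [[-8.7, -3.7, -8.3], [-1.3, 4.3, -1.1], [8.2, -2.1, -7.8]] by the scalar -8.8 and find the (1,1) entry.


Scalar multiplication: (cA)_{ij} = c * A_{ij}.
c = -8.8
A_{11} = -8.7
(cA)_{11} = -8.8 * -8.7 = 76.56

76.56


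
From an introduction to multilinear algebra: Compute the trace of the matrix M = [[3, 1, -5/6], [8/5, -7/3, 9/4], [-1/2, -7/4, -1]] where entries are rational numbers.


The trace is the sum of diagonal entries.
Diagonal: M[1,1] = 3, M[2,2] = -7/3, M[3,3] = -1
Tr(M) = 3 + -7/3 + -1
Computing step by step:
After adding M[1,1]: 3
After adding M[2,2]: 2/3
After adding M[3,3]: -1/3
Tr(M) = -1/3

-1/3


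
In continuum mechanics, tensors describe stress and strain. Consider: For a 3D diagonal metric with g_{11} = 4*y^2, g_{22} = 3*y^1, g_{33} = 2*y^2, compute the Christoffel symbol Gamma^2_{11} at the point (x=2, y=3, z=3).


For a diagonal metric, Gamma^k_{ij} = (1/2) g^{kk} (dg_{ik}/dx_j + dg_{jk}/dx_i - dg_{ij}/dx_k).
The metric is diagonal, so g_{ab} = 0 for a != b.
At the given point: g_{11} = 36, g_{22} = 9, g_{33} = 18
g^{22} = 1/9
dg_{12}/dx_1 = 0 (off-diagonal)
dg_{12}/dx_1 = 0 (off-diagonal)
dg_{11}/dx_2 = dg_{11}/dx_2 = 24
Numerator = 0 + 0 - 24 = -24
Gamma^2_{11} = -24 / (2 * 9) = -4/3

-4/3


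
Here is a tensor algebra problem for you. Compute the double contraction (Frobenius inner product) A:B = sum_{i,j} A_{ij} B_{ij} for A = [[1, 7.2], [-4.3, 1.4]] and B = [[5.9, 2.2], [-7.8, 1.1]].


A:B = sum over all i,j of A_{ij} * B_{ij}.
Row 1: 1*5.9=5.9, 7.2*2.2=15.84 => row sum = 21.74
Row 2: -4.3*-7.8=33.54, 1.4*1.1=1.54 => row sum = 35.08
Total = 21.74 + 35.08 = 56.82

56.82


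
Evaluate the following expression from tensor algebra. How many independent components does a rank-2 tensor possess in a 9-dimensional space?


The number of components of a rank-r tensor in d dimensions is d^r.
Here d = 9 and r = 2.
9^2 = 81

81


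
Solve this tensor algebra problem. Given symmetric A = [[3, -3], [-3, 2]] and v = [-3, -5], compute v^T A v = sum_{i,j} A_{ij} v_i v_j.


First compute Av:
(Av)_1 = 3*-3 + -3*-5 = 6
(Av)_2 = -3*-3 + 2*-5 = -1
Av = [6, -1]
Then v^T (Av) = -3*6 + -5*-1
= -18 + 5 = -13

-13


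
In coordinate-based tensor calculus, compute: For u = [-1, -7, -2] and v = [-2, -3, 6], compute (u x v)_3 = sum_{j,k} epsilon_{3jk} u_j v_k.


(u x v)_3 = sum_{j,k} epsilon_{3jk} u_j v_k. Only permutations of (1,2,3) contribute; the two non-zero terms are:
eps_{312} u_1 v_2 = 1 * -1 * -3 = 3
eps_{321} u_2 v_1 = -1 * -7 * -2 = -14
(u x v)_3 = -11

-11


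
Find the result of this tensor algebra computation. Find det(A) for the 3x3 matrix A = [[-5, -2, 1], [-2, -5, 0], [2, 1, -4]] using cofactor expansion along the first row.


Expanding along the first row, det(A) = a11*M_11 - a12*M_12 + a13*M_13, where M_1j is the (1,j) minor.
Minor M_11 = -5*-4 - 0*1 = 20
Minor M_12 = -2*-4 - 0*2 = 8
Minor M_13 = -2*1 - -5*2 = 8
det = -5*(20) - -2*(8) + 1*(8)
    = -100 - -16 + 8
    = -76

-76


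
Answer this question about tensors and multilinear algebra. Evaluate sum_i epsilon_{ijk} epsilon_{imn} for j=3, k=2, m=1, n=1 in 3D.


Using the identity: epsilon_{ijk} epsilon_{imn} = delta_{jm} delta_{kn} - delta_{jn} delta_{km}.
delta_{31} = 0
delta_{21} = 0
delta_{31} = 0
delta_{21} = 0
Result = 0 * 0 - 0 * 0 = 0 - 0 = 0

0


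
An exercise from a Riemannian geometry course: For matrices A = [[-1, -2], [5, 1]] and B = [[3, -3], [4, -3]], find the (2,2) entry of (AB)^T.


(AB)^T_{ij} = (AB)_{ji} = sum_k A_{jk} B_{ki}.
For i=2, j=2 we need (AB)_{22}:
A_{21} * B_{12} = 5 * -3 = -15
A_{22} * B_{22} = 1 * -3 = -3
Sum = -15 + -3 = -18

-18


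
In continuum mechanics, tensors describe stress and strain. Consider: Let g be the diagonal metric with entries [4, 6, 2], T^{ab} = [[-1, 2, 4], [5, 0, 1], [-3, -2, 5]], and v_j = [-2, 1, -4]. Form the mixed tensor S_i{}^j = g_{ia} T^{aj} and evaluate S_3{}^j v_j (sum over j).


Step 1: lower the first index. For a diagonal metric, g_{ia} T^{aj} = g_{ii} T^{ij} (no sum on i).
g_{33} = 2
S_3{}^1 = 2 * T^{31} = 2 * -3 = -6
S_3{}^2 = 2 * T^{32} = 2 * -2 = -4
S_3{}^3 = 2 * T^{33} = 2 * 5 = 10
Step 2: contract S_3{}^j with v_j.
S_3{}^1 * v_1 = -6 * -2 = 12
S_3{}^2 * v_2 = -4 * 1 = -4
S_3{}^3 * v_3 = 10 * -4 = -40
Result = 12 + -4 + -40 = -32

-32


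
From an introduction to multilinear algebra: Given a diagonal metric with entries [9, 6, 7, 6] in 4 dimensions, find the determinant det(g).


For a diagonal metric, the determinant is the product of diagonal entries.
Diagonal entries: 9, 6, 7, 6
det(g) = 9 * 6 * 7 * 6 = 2268

2268


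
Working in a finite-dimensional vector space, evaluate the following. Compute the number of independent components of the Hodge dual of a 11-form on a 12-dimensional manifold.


The Hodge dual of a p-form on an n-dimensional manifold is an (n-p)-form.
n = 12, p = 11, so dual degree = 12 - 11 = 1
The number of components is C(n, n-p) = C(12, 1) = 12

12


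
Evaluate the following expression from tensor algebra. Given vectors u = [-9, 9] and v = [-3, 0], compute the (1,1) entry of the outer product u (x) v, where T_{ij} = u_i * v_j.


The outer product entry T_{ij} = u_i * v_j.
We need i=1, j=1.
u_1 = -9, v_1 = -3
T_{1,1} = -9 * -3 = 27

27


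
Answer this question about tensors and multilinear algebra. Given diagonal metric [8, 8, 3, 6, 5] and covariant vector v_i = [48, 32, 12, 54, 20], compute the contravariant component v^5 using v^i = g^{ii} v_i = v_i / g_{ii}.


To raise an index with a diagonal metric: v^i = v_i / g_{ii}.
For index 5: v_5 = 20, g_{55} = 5
v^5 = 20 / 5 = 4

4


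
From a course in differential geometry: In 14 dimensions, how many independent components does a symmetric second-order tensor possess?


A symmetric rank-2 tensor in d dimensions has d(d+1)/2 independent components.
d = 14
d(d+1)/2 = 14 * 15 / 2 = 210 / 2 = 105

105


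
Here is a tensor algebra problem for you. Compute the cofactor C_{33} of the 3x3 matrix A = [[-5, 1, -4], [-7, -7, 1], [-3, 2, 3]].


To find cofactor C_{33}, delete row 3 and column 3.
The resulting 2x2 submatrix is: [[-5, 1], [-7, -7]]
Minor M_{33} = -5*-7 - 1*-7
  = 35 - -7 = 42
Sign = (-1)^(3+3) = (-1)^6 = 1
Cofactor C_{33} = 1 * 42 = 42

42


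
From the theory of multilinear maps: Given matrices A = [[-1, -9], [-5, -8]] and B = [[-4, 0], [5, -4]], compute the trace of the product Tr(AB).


Tr(AB) = sum_i (AB)_{ii} where (AB)_{ii} = sum_k A_{ik} B_{ki}.
(AB)_{11} = -1*-4 + -9*5 = -41
(AB)_{22} = -5*0 + -8*-4 = 32
Tr(AB) = -41 + 32 = -9

-9


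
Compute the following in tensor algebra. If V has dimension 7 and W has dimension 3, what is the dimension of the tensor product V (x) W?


The dimension of a tensor product is the product of dimensions.
dim(V) = 7, dim(W) = 3
dim(V (x) W) = 7 * 3 = 21

21


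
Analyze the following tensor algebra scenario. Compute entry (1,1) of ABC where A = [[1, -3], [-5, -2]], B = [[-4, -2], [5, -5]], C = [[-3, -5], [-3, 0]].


(ABC)_{11} = sum_m (AB)_{1m} C_{m1}. First compute row 1 of AB.
(AB)_{11} = 1*-4 + -3*5 = -19
(AB)_{12} = 1*-2 + -3*-5 = 13
Now contract with column 1 of C:
(AB)_{11} * C_{11} = -19 * -3 = 57
(AB)_{12} * C_{21} = 13 * -3 = -39
(ABC)_{11} = 57 + -39 = 18

18


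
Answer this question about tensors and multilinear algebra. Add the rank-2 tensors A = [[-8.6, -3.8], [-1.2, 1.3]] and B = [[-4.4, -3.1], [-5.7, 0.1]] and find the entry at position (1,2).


Tensor addition is component-wise: (A + B)_{ij} = A_{ij} + B_{ij}.
A_{12} = -3.8
B_{12} = -3.1
(A + B)_{12} = -3.8 + -3.1 = -6.9

-6.9


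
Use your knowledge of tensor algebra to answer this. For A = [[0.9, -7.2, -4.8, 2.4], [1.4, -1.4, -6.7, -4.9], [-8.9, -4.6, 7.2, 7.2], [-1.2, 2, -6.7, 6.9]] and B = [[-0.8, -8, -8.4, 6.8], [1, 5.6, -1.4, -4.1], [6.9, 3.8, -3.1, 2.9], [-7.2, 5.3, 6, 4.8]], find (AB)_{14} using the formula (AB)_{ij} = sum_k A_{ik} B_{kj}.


(AB)_{ij} = sum_k A_{ik} B_{kj}.
For i=1, j=4:
A_{11} * B_{14} = 0.9 * 6.8 = 6.12
A_{12} * B_{24} = -7.2 * -4.1 = 29.52
A_{13} * B_{34} = -4.8 * 2.9 = -13.92
A_{14} * B_{44} = 2.4 * 4.8 = 11.52
Sum = 6.12 + 29.52 + -13.92 + 11.52 = 33.24

33.24


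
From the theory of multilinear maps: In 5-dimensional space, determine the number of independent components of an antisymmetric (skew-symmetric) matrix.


An antisymmetric rank-2 tensor satisfies A_{ij} = -A_{ji}, so diagonal entries are zero.
The independent components are the upper-triangular entries: C(n, 2) = n(n-1)/2.
n = 5
C(5, 2) = 5 * 4 / 2 = 20 / 2 = 10

10


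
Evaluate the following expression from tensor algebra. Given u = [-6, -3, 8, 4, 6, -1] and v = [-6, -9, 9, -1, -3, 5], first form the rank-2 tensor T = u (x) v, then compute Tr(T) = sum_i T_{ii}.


The outer product gives T_{ij} = u_i v_j.
The trace (contraction) is Tr(T) = sum_i T_{ii} = sum_i u_i v_i.
Diagonal entries:
T_{11} = u_1 * v_1 = -6 * -6 = 36
T_{22} = u_2 * v_2 = -3 * -9 = 27
T_{33} = u_3 * v_3 = 8 * 9 = 72
T_{44} = u_4 * v_4 = 4 * -1 = -4
T_{55} = u_5 * v_5 = 6 * -3 = -18
T_{66} = u_6 * v_6 = -1 * 5 = -5
Tr(T) = 36 + 27 + 72 + -4 + -18 + -5 = 108

108


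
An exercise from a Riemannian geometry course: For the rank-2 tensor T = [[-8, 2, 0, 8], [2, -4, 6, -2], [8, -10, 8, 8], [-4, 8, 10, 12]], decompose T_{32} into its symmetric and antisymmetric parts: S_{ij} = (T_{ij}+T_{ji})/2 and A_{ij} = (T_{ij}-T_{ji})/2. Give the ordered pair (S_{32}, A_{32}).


T_{32} = -10
T_{23} = 6
S_{32} = (-10 + 6)/2 = -4/2 = -2
A_{32} = (-10 - 6)/2 = -16/2 = -8
Check: S + A = -2 + -8 = -10 = T_{32}.

(-2, -8)


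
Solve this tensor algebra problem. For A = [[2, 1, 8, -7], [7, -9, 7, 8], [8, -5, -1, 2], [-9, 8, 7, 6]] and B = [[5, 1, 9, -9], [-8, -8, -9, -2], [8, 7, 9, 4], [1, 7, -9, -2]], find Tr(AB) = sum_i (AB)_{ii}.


Tr(AB) = sum_i (AB)_{ii} where (AB)_{ii} = sum_k A_{ik} B_{ki}.
(AB)_{11} = 2*5 + 1*-8 + 8*8 + -7*1 = 59
(AB)_{22} = 7*1 + -9*-8 + 7*7 + 8*7 = 184
(AB)_{33} = 8*9 + -5*-9 + -1*9 + 2*-9 = 90
(AB)_{44} = -9*-9 + 8*-2 + 7*4 + 6*-2 = 81
Tr(AB) = 59 + 184 + 90 + 81 = 414

414


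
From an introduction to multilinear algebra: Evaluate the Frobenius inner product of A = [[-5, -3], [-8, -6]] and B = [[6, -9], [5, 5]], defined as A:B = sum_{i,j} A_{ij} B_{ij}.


A:B = sum over all i,j of A_{ij} * B_{ij}.
Row 1: -5*6=-30, -3*-9=27 => row sum = -3
Row 2: -8*5=-40, -6*5=-30 => row sum = -70
Total = -3 + -70 = -73

-73


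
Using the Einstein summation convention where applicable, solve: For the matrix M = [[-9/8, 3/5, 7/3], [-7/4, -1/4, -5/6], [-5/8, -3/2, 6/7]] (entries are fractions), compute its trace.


The trace is the sum of diagonal entries.
Diagonal: M[1,1] = -9/8, M[2,2] = -1/4, M[3,3] = 6/7
Tr(M) = -9/8 + -1/4 + 6/7
Computing step by step:
After adding M[1,1]: -9/8
After adding M[2,2]: -11/8
After adding M[3,3]: -29/56
Tr(M) = -29/56

-29/56


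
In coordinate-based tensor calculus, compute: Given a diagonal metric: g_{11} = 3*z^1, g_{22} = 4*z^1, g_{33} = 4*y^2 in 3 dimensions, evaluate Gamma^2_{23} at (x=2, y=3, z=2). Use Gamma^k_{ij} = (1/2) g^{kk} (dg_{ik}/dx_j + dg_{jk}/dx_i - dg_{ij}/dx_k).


For a diagonal metric, Gamma^k_{ij} = (1/2) g^{kk} (dg_{ik}/dx_j + dg_{jk}/dx_i - dg_{ij}/dx_k).
The metric is diagonal, so g_{ab} = 0 for a != b.
At the given point: g_{11} = 6, g_{22} = 8, g_{33} = 36
g^{22} = 1/8
dg_{22}/dx_3 = dg_{22}/dx_3 = 4
dg_{32}/dx_2 = 0 (off-diagonal)
dg_{23}/dx_2 = 0 (off-diagonal)
Numerator = 4 + 0 - 0 = 4
Gamma^2_{23} = 4 / (2 * 8) = 1/4

1/4


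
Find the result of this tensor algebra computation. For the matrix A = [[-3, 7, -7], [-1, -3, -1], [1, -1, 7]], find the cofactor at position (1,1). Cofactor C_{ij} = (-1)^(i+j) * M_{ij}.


To find cofactor C_{11}, delete row 1 and column 1.
The resulting 2x2 submatrix is: [[-3, -1], [-1, 7]]
Minor M_{11} = -3*7 - -1*-1
  = -21 - 1 = -22
Sign = (-1)^(1+1) = (-1)^2 = 1
Cofactor C_{11} = 1 * -22 = -22

-22


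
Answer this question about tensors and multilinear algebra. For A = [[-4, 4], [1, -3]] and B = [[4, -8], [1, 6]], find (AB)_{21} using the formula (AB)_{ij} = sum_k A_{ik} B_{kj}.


(AB)_{ij} = sum_k A_{ik} B_{kj}.
For i=2, j=1:
A_{21} * B_{11} = 1 * 4 = 4
A_{22} * B_{21} = -3 * 1 = -3
Sum = 4 + -3 = 1

1


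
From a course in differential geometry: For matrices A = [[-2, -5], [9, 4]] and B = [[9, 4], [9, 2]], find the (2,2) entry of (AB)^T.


(AB)^T_{ij} = (AB)_{ji} = sum_k A_{jk} B_{ki}.
For i=2, j=2 we need (AB)_{22}:
A_{21} * B_{12} = 9 * 4 = 36
A_{22} * B_{22} = 4 * 2 = 8
Sum = 36 + 8 = 44

44
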